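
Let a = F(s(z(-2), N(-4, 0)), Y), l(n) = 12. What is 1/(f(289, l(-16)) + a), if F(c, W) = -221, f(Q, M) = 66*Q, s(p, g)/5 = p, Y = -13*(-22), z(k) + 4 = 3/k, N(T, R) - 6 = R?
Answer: 1/18853 ≈ 5.3042e-5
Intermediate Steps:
N(T, R) = 6 + R
z(k) = -4 + 3/k
Y = 286
s(p, g) = 5*p
a = -221
1/(f(289, l(-16)) + a) = 1/(66*289 - 221) = 1/(19074 - 221) = 1/18853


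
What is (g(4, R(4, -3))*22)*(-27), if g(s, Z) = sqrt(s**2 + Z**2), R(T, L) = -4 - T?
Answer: -2376*sqrt(5) ≈ -5312.9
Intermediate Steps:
g(s, Z) = sqrt(Z**2 + s**2)
(g(4, R(4, -3))*22)*(-27) = (sqrt((-4 - 1*4)**2 + 4**2)*22)*(-27) = (sqrt((-4 - 4)**2 + 16)*22)*(-27) = (sqrt((-8)**2 + 16)*22)*(-27) = (sqrt(64 + 16)*22)*(-27) = (sqrt(80)*22)*(-27) = ((4*sqrt(5))*22)*(-27) = (88*sqrt(5))*(-27) = -2376*sqrt(5)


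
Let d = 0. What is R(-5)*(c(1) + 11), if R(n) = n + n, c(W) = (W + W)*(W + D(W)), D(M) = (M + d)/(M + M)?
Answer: -140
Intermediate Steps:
D(M) = ½ (D(M) = (M + 0)/(M + M) = M/((2*M)) = M*(1/(2*M)) = ½)
c(W) = 2*W*(½ + W) (c(W) = (W + W)*(W + ½) = (2*W)*(½ + W) = 2*W*(½ + W))
R(n) = 2*n
R(-5)*(c(1) + 11) = (2*(-5))*(1*(1 + 2*1) + 11) = -10*(1*(1 + 2) + 11) = -10*(1*3 + 11) = -10*(3 + 11) = -10*14 = -140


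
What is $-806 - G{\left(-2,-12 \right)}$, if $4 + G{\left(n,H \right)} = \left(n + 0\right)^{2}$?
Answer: $-806$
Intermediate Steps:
$G{\left(n,H \right)} = -4 + n^{2}$ ($G{\left(n,H \right)} = -4 + \left(n + 0\right)^{2} = -4 + n^{2}$)
$-806 - G{\left(-2,-12 \right)} = -806 - \left(-4 + \left(-2\right)^{2}\right) = -806 - \left(-4 + 4\right) = -806 - 0 = -806 + 0 = -806$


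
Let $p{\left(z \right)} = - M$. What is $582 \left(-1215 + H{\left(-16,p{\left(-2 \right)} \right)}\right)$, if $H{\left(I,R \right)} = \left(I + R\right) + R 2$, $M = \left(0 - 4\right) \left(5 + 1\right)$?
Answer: $-674538$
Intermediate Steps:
$M = -24$ ($M = \left(-4\right) 6 = -24$)
$p{\left(z \right)} = 24$ ($p{\left(z \right)} = \left(-1\right) \left(-24\right) = 24$)
$H{\left(I,R \right)} = I + 3 R$ ($H{\left(I,R \right)} = \left(I + R\right) + 2 R = I + 3 R$)
$582 \left(-1215 + H{\left(-16,p{\left(-2 \right)} \right)}\right) = 582 \left(-1215 + \left(-16 + 3 \cdot 24\right)\right) = 582 \left(-1215 + \left(-16 + 72\right)\right) = 582 \left(-1215 + 56\right) = 582 \left(-1159\right) = -674538$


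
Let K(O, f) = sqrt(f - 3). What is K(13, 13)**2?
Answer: 10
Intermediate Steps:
K(O, f) = sqrt(-3 + f)
K(13, 13)**2 = (sqrt(-3 + 13))**2 = (sqrt(10))**2 = 10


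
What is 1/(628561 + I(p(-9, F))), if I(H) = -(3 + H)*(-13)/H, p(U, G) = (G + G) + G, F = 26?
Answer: 2/1257149 ≈ 1.5909e-6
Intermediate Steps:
p(U, G) = 3*G (p(U, G) = 2*G + G = 3*G)
I(H) = -(-39 - 13*H)/H
1/(628561 + I(p(-9, F))) = 1/(628561 + (13 + 39/((3*26)))) = 1/(628561 + (13 + 39/78)) = 1/(628561 + (13 + 39*(1/78))) = 1/(628561 + (13 + ½)) = 1/(628561 + 27/2) = 1/(1257149/2) = 2/1257149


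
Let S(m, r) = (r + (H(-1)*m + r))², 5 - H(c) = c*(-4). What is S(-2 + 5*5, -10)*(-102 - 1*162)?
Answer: -2376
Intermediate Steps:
H(c) = 5 + 4*c (H(c) = 5 - c*(-4) = 5 - (-4)*c = 5 + 4*c)
S(m, r) = (m + 2*r)² (S(m, r) = (r + ((5 + 4*(-1))*m + r))² = (r + ((5 - 4)*m + r))² = (r + (1*m + r))² = (r + (m + r))² = (m + 2*r)²)
S(-2 + 5*5, -10)*(-102 - 1*162) = ((-2 + 5*5) + 2*(-10))²*(-102 - 1*162) = ((-2 + 25) - 20)²*(-102 - 162) = (23 - 20)²*(-264) = 3²*(-264) = 9*(-264) = -2376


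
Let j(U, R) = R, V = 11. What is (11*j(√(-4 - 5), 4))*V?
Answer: 484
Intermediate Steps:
(11*j(√(-4 - 5), 4))*V = (11*4)*11 = 44*11 = 484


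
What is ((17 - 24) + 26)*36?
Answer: 684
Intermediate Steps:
((17 - 24) + 26)*36 = (-7 + 26)*36 = 19*36 = 684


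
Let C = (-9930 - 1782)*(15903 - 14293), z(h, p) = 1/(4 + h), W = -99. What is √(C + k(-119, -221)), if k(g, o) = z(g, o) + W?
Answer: I*√249376141390/115 ≈ 4342.4*I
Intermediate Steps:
k(g, o) = -99 + 1/(4 + g) (k(g, o) = 1/(4 + g) - 99 = -99 + 1/(4 + g))
C = -18856320 (C = -11712*1610 = -18856320)
√(C + k(-119, -221)) = √(-18856320 + (-395 - 99*(-119))/(4 - 119)) = √(-18856320 + (-395 + 11781)/(-115)) = √(-18856320 - 1/115*11386) = √(-18856320 - 11386/115) = √(-2168488186/115) = I*√249376141390/115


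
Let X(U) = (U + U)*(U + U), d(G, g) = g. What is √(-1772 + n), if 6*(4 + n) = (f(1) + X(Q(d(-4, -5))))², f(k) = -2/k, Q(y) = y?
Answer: I*√1578/3 ≈ 13.241*I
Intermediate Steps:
X(U) = 4*U² (X(U) = (2*U)*(2*U) = 4*U²)
n = 4790/3 (n = -4 + (-2/1 + 4*(-5)²)²/6 = -4 + (-2*1 + 4*25)²/6 = -4 + (-2 + 100)²/6 = -4 + (⅙)*98² = -4 + (⅙)*9604 = -4 + 4802/3 = 4790/3 ≈ 1596.7)
√(-1772 + n) = √(-1772 + 4790/3) = √(-526/3) = I*√1578/3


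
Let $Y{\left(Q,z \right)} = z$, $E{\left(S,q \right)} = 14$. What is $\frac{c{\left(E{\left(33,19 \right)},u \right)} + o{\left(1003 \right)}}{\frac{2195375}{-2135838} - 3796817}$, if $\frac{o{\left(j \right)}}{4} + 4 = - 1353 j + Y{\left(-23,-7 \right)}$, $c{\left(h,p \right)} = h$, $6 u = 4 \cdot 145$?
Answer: $\frac{11593896796908}{8109388223021} \approx 1.4297$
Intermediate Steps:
$u = \frac{290}{3}$ ($u = \frac{4 \cdot 145}{6} = \frac{1}{6} \cdot 580 = \frac{290}{3} \approx 96.667$)
$o{\left(j \right)} = -44 - 5412 j$ ($o{\left(j \right)} = -16 + 4 \left(- 1353 j - 7\right) = -16 + 4 \left(-7 - 1353 j\right) = -16 - \left(28 + 5412 j\right) = -44 - 5412 j$)
$\frac{c{\left(E{\left(33,19 \right)},u \right)} + o{\left(1003 \right)}}{\frac{2195375}{-2135838} - 3796817} = \frac{14 - 5428280}{\frac{2195375}{-2135838} - 3796817} = \frac{14 - 5428280}{2195375 \left(- \frac{1}{2135838}\right) - 3796817} = \frac{14 - 5428280}{- \frac{2195375}{2135838} - 3796817} = - \frac{5428266}{- \frac{8109388223021}{2135838}} = \left(-5428266\right) \left(- \frac{2135838}{8109388223021}\right) = \frac{11593896796908}{8109388223021}$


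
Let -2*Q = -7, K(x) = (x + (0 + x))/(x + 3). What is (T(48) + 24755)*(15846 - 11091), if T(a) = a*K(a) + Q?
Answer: 4017314055/34 ≈ 1.1816e+8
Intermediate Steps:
K(x) = 2*x/(3 + x) (K(x) = (x + x)/(3 + x) = (2*x)/(3 + x) = 2*x/(3 + x))
Q = 7/2 (Q = -1/2*(-7) = 7/2 ≈ 3.5000)
T(a) = 7/2 + 2*a**2/(3 + a) (T(a) = a*(2*a/(3 + a)) + 7/2 = 2*a**2/(3 + a) + 7/2 = 7/2 + 2*a**2/(3 + a))
(T(48) + 24755)*(15846 - 11091) = ((21 + 4*48**2 + 7*48)/(2*(3 + 48)) + 24755)*(15846 - 11091) = ((1/2)*(21 + 4*2304 + 336)/51 + 24755)*4755 = ((1/2)*(1/51)*(21 + 9216 + 336) + 24755)*4755 = ((1/2)*(1/51)*9573 + 24755)*4755 = (3191/34 + 24755)*4755 = (844861/34)*4755 = 4017314055/34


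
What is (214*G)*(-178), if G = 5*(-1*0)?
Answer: 0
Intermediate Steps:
G = 0 (G = 5*0 = 0)
(214*G)*(-178) = (214*0)*(-178) = 0*(-178) = 0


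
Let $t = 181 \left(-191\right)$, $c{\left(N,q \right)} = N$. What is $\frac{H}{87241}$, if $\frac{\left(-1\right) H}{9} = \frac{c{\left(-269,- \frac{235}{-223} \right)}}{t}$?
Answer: $- \frac{2421}{3016008611} \approx -8.0272 \cdot 10^{-7}$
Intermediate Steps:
$t = -34571$
$H = - \frac{2421}{34571}$ ($H = - 9 \left(- \frac{269}{-34571}\right) = - 9 \left(\left(-269\right) \left(- \frac{1}{34571}\right)\right) = \left(-9\right) \frac{269}{34571} = - \frac{2421}{34571} \approx -0.07003$)
$\frac{H}{87241} = - \frac{2421}{34571 \cdot 87241} = \left(- \frac{2421}{34571}\right) \frac{1}{87241} = - \frac{2421}{3016008611}$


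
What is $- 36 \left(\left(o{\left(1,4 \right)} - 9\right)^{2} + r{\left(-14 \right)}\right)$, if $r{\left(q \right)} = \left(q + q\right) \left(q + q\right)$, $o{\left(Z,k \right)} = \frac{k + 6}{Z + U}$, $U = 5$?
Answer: $-30160$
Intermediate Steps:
$o{\left(Z,k \right)} = \frac{6 + k}{5 + Z}$ ($o{\left(Z,k \right)} = \frac{k + 6}{Z + 5} = \frac{6 + k}{5 + Z}$)
$r{\left(q \right)} = 4 q^{2}$ ($r{\left(q \right)} = 2 q 2 q = 4 q^{2}$)
$- 36 \left(\left(o{\left(1,4 \right)} - 9\right)^{2} + r{\left(-14 \right)}\right) = - 36 \left(\left(\frac{6 + 4}{5 + 1} - 9\right)^{2} + 4 \left(-14\right)^{2}\right) = - 36 \left(\left(\frac{1}{6} \cdot 10 - 9\right)^{2} + 4 \cdot 196\right) = - 36 \left(\left(\frac{1}{6} \cdot 10 - 9\right)^{2} + 784\right) = - 36 \left(\left(\frac{5}{3} - 9\right)^{2} + 784\right) = - 36 \left(\left(- \frac{22}{3}\right)^{2} + 784\right) = - 36 \left(\frac{484}{9} + 784\right) = \left(-36\right) \frac{7540}{9} = -30160$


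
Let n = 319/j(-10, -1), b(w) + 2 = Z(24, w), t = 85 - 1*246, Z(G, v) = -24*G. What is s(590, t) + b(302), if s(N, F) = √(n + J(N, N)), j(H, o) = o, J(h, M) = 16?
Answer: -578 + I*√303 ≈ -578.0 + 17.407*I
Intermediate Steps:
t = -161 (t = 85 - 246 = -161)
b(w) = -578 (b(w) = -2 - 24*24 = -2 - 576 = -578)
n = -319 (n = 319/(-1) = 319*(-1) = -319)
s(N, F) = I*√303 (s(N, F) = √(-319 + 16) = √(-303) = I*√303)
s(590, t) + b(302) = I*√303 - 578 = -578 + I*√303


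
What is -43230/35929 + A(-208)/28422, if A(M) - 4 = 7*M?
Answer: -213475328/170195673 ≈ -1.2543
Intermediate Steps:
A(M) = 4 + 7*M
-43230/35929 + A(-208)/28422 = -43230/35929 + (4 + 7*(-208))/28422 = -43230*1/35929 + (4 - 1456)*(1/28422) = -43230/35929 - 1452*1/28422 = -43230/35929 - 242/4737 = -213475328/170195673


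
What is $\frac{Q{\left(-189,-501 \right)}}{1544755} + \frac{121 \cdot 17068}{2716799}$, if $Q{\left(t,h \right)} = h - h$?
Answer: $\frac{2065228}{2716799} \approx 0.76017$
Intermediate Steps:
$Q{\left(t,h \right)} = 0$
$\frac{Q{\left(-189,-501 \right)}}{1544755} + \frac{121 \cdot 17068}{2716799} = \frac{0}{1544755} + \frac{121 \cdot 17068}{2716799} = 0 \cdot \frac{1}{1544755} + 2065228 \cdot \frac{1}{2716799} = 0 + \frac{2065228}{2716799} = \frac{2065228}{2716799}$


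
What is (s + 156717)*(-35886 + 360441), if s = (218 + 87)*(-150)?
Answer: 36014894685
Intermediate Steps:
s = -45750 (s = 305*(-150) = -45750)
(s + 156717)*(-35886 + 360441) = (-45750 + 156717)*(-35886 + 360441) = 110967*324555 = 36014894685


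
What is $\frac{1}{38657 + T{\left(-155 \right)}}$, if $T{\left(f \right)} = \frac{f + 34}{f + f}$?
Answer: $\frac{310}{11983791} \approx 2.5868 \cdot 10^{-5}$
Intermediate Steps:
$T{\left(f \right)} = \frac{34 + f}{2 f}$
$\frac{1}{38657 + T{\left(-155 \right)}} = \frac{1}{38657 + \frac{34 - 155}{2 \left(-155\right)}} = \frac{1}{38657 + \frac{1}{2} \left(- \frac{1}{155}\right) \left(-121\right)} = \frac{1}{38657 + \frac{121}{310}} = \frac{1}{\frac{11983791}{310}} = \frac{310}{11983791}$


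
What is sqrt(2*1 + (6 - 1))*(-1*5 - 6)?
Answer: -11*sqrt(7) ≈ -29.103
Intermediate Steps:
sqrt(2*1 + (6 - 1))*(-1*5 - 6) = sqrt(2 + 5)*(-5 - 6) = sqrt(7)*(-11) = -11*sqrt(7)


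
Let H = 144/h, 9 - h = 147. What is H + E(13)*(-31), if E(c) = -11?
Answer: 7819/23 ≈ 339.96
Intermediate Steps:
h = -138 (h = 9 - 1*147 = 9 - 147 = -138)
H = -24/23 (H = 144/(-138) = 144*(-1/138) = -24/23 ≈ -1.0435)
H + E(13)*(-31) = -24/23 - 11*(-31) = -24/23 + 341 = 7819/23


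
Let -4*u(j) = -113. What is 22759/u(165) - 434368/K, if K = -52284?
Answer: 1202202452/1477023 ≈ 813.94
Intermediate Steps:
u(j) = 113/4 (u(j) = -¼*(-113) = 113/4)
22759/u(165) - 434368/K = 22759/(113/4) - 434368/(-52284) = 22759*(4/113) - 434368*(-1/52284) = 91036/113 + 108592/13071 = 1202202452/1477023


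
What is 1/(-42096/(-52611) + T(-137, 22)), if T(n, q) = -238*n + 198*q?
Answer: 17537/648216626 ≈ 2.7054e-5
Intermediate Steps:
1/(-42096/(-52611) + T(-137, 22)) = 1/(-42096/(-52611) + (-238*(-137) + 198*22)) = 1/(-42096*(-1/52611) + (32606 + 4356)) = 1/(14032/17537 + 36962) = 1/(648216626/17537) = 17537/648216626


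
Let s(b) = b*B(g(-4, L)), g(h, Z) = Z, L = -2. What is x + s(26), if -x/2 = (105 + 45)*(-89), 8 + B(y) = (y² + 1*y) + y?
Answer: 26492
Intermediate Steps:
B(y) = -8 + y² + 2*y (B(y) = -8 + ((y² + 1*y) + y) = -8 + ((y² + y) + y) = -8 + ((y + y²) + y) = -8 + (y² + 2*y) = -8 + y² + 2*y)
x = 26700 (x = -2*(105 + 45)*(-89) = -300*(-89) = -2*(-13350) = 26700)
s(b) = -8*b (s(b) = b*(-8 + (-2)² + 2*(-2)) = b*(-8 + 4 - 4) = b*(-8) = -8*b)
x + s(26) = 26700 - 8*26 = 26700 - 208 = 26492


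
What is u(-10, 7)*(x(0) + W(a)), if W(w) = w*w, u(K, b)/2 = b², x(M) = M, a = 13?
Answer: 16562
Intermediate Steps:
u(K, b) = 2*b²
W(w) = w²
u(-10, 7)*(x(0) + W(a)) = (2*7²)*(0 + 13²) = (2*49)*(0 + 169) = 98*169 = 16562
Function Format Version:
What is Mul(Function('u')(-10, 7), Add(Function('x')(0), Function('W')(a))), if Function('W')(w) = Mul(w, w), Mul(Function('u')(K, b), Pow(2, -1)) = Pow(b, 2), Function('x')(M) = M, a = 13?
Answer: 16562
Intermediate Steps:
Function('u')(K, b) = Mul(2, Pow(b, 2))
Function('W')(w) = Pow(w, 2)
Mul(Function('u')(-10, 7), Add(Function('x')(0), Function('W')(a))) = Mul(Mul(2, Pow(7, 2)), Add(0, Pow(13, 2))) = Mul(Mul(2, 49), Add(0, 169)) = Mul(98, 169) = 16562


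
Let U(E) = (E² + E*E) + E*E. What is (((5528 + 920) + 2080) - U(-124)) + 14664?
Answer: -22936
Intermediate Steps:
U(E) = 3*E² (U(E) = (E² + E²) + E² = 2*E² + E² = 3*E²)
(((5528 + 920) + 2080) - U(-124)) + 14664 = (((5528 + 920) + 2080) - 3*(-124)²) + 14664 = ((6448 + 2080) - 3*15376) + 14664 = (8528 - 1*46128) + 14664 = (8528 - 46128) + 14664 = -37600 + 14664 = -22936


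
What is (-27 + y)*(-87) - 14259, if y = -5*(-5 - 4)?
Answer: -15825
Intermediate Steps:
y = 45 (y = -5*(-9) = 45)
(-27 + y)*(-87) - 14259 = (-27 + 45)*(-87) - 14259 = 18*(-87) - 14259 = -1566 - 14259 = -15825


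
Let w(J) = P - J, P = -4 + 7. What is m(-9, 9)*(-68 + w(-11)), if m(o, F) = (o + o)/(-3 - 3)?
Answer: -162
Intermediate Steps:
P = 3
w(J) = 3 - J
m(o, F) = -o/3 (m(o, F) = (2*o)/(-6) = (2*o)*(-⅙) = -o/3)
m(-9, 9)*(-68 + w(-11)) = (-⅓*(-9))*(-68 + (3 - 1*(-11))) = 3*(-68 + (3 + 11)) = 3*(-68 + 14) = 3*(-54) = -162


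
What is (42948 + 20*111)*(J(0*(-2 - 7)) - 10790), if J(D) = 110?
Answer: -482394240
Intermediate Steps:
(42948 + 20*111)*(J(0*(-2 - 7)) - 10790) = (42948 + 20*111)*(110 - 10790) = (42948 + 2220)*(-10680) = 45168*(-10680) = -482394240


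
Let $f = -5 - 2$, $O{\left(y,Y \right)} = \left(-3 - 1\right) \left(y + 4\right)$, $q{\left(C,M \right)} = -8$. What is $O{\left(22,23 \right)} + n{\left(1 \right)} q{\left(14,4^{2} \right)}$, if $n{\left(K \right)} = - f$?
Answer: $-160$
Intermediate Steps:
$O{\left(y,Y \right)} = -16 - 4 y$ ($O{\left(y,Y \right)} = - 4 \left(4 + y\right) = -16 - 4 y$)
$f = -7$
$n{\left(K \right)} = 7$ ($n{\left(K \right)} = \left(-1\right) \left(-7\right) = 7$)
$O{\left(22,23 \right)} + n{\left(1 \right)} q{\left(14,4^{2} \right)} = \left(-16 - 88\right) + 7 \left(-8\right) = \left(-16 - 88\right) - 56 = -104 - 56 = -160$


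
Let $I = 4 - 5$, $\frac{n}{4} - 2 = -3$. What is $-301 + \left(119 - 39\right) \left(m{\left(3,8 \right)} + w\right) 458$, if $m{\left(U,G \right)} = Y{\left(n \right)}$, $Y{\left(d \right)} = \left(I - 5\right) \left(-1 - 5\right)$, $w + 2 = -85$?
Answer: $-1868941$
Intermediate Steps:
$w = -87$ ($w = -2 - 85 = -87$)
$n = -4$ ($n = 8 + 4 \left(-3\right) = 8 - 12 = -4$)
$I = -1$
$Y{\left(d \right)} = 36$ ($Y{\left(d \right)} = \left(-1 - 5\right) \left(-1 - 5\right) = \left(-6\right) \left(-6\right) = 36$)
$m{\left(U,G \right)} = 36$
$-301 + \left(119 - 39\right) \left(m{\left(3,8 \right)} + w\right) 458 = -301 + \left(119 - 39\right) \left(36 - 87\right) 458 = -301 + 80 \left(-51\right) 458 = -301 - 1868640 = -1868941$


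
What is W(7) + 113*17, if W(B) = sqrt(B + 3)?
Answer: 1921 + sqrt(10) ≈ 1924.2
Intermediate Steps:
W(B) = sqrt(3 + B)
W(7) + 113*17 = sqrt(3 + 7) + 113*17 = sqrt(10) + 1921 = 1921 + sqrt(10)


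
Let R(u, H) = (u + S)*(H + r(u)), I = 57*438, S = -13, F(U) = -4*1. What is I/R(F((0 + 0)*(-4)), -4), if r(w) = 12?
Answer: -12483/68 ≈ -183.57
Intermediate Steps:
F(U) = -4
I = 24966
R(u, H) = (-13 + u)*(12 + H) (R(u, H) = (u - 13)*(H + 12) = (-13 + u)*(12 + H))
I/R(F((0 + 0)*(-4)), -4) = 24966/(-156 - 13*(-4) + 12*(-4) - 4*(-4)) = 24966/(-156 + 52 - 48 + 16) = 24966/(-136) = 24966*(-1/136) = -12483/68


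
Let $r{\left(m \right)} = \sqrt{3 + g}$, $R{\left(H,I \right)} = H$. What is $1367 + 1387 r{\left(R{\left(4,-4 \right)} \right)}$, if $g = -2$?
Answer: $2754$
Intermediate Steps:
$r{\left(m \right)} = 1$ ($r{\left(m \right)} = \sqrt{3 - 2} = \sqrt{1} = 1$)
$1367 + 1387 r{\left(R{\left(4,-4 \right)} \right)} = 1367 + 1387 \cdot 1 = 1367 + 1387 = 2754$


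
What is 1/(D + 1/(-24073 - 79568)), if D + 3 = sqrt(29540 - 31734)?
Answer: -16112237142/11831715065345 - 10741456881*I*sqrt(2194)/23663430130690 ≈ -0.0013618 - 0.021262*I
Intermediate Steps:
D = -3 + I*sqrt(2194) (D = -3 + sqrt(29540 - 31734) = -3 + sqrt(-2194) = -3 + I*sqrt(2194) ≈ -3.0 + 46.84*I)
1/(D + 1/(-24073 - 79568)) = 1/((-3 + I*sqrt(2194)) + 1/(-24073 - 79568)) = 1/((-3 + I*sqrt(2194)) + 1/(-103641)) = 1/((-3 + I*sqrt(2194)) - 1/103641) = 1/(-310924/103641 + I*sqrt(2194))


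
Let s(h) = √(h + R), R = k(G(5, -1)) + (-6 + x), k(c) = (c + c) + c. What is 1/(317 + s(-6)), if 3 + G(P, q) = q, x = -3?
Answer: 317/100516 - 3*I*√3/100516 ≈ 0.0031537 - 5.1695e-5*I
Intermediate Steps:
G(P, q) = -3 + q
k(c) = 3*c (k(c) = 2*c + c = 3*c)
R = -21 (R = 3*(-3 - 1) + (-6 - 3) = 3*(-4) - 9 = -12 - 9 = -21)
s(h) = √(-21 + h) (s(h) = √(h - 21) = √(-21 + h))
1/(317 + s(-6)) = 1/(317 + √(-21 - 6)) = 1/(317 + √(-27)) = 1/(317 + 3*I*√3)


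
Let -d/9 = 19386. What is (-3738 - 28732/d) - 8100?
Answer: -1032697240/87237 ≈ -11838.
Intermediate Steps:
d = -174474 (d = -9*19386 = -174474)
(-3738 - 28732/d) - 8100 = (-3738 - 28732/(-174474)) - 8100 = (-3738 - 28732*(-1/174474)) - 8100 = (-3738 + 14366/87237) - 8100 = -326077540/87237 - 8100 = -1032697240/87237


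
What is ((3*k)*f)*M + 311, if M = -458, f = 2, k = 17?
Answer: -46405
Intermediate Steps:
((3*k)*f)*M + 311 = ((3*17)*2)*(-458) + 311 = (51*2)*(-458) + 311 = 102*(-458) + 311 = -46716 + 311 = -46405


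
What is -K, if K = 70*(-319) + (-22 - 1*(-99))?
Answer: 22253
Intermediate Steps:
K = -22253 (K = -22330 + (-22 + 99) = -22330 + 77 = -22253)
-K = -1*(-22253) = 22253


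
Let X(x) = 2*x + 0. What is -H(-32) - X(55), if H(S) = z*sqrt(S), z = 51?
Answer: -110 - 204*I*sqrt(2) ≈ -110.0 - 288.5*I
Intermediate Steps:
X(x) = 2*x
H(S) = 51*sqrt(S)
-H(-32) - X(55) = -51*sqrt(-32) - 2*55 = -51*4*I*sqrt(2) - 1*110 = -204*I*sqrt(2) - 110 = -110 - 204*I*sqrt(2)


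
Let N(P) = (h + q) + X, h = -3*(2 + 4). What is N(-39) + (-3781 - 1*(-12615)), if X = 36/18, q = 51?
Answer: 8869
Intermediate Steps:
h = -18 (h = -3*6 = -18)
X = 2 (X = 36*(1/18) = 2)
N(P) = 35 (N(P) = (-18 + 51) + 2 = 33 + 2 = 35)
N(-39) + (-3781 - 1*(-12615)) = 35 + (-3781 - 1*(-12615)) = 35 + (-3781 + 12615) = 35 + 8834 = 8869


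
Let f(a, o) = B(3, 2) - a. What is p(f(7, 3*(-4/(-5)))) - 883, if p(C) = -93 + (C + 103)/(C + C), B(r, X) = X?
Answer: -4929/5 ≈ -985.80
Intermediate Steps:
f(a, o) = 2 - a
p(C) = -93 + (103 + C)/(2*C) (p(C) = -93 + (103 + C)/((2*C)) = -93 + (103 + C)*(1/(2*C)) = -93 + (103 + C)/(2*C))
p(f(7, 3*(-4/(-5)))) - 883 = (103 - 185*(2 - 1*7))/(2*(2 - 1*7)) - 883 = (103 - 185*(2 - 7))/(2*(2 - 7)) - 883 = (1/2)*(103 - 185*(-5))/(-5) - 883 = (1/2)*(-1/5)*(103 + 925) - 883 = (1/2)*(-1/5)*1028 - 883 = -514/5 - 883 = -4929/5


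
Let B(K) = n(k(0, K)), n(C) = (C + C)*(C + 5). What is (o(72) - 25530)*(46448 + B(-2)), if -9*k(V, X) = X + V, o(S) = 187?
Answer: -95352429268/81 ≈ -1.1772e+9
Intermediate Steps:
k(V, X) = -V/9 - X/9 (k(V, X) = -(X + V)/9 = -(V + X)/9 = -V/9 - X/9)
n(C) = 2*C*(5 + C) (n(C) = (2*C)*(5 + C) = 2*C*(5 + C))
B(K) = -2*K*(5 - K/9)/9 (B(K) = 2*(-1/9*0 - K/9)*(5 + (-1/9*0 - K/9)) = 2*(0 - K/9)*(5 + (0 - K/9)) = 2*(-K/9)*(5 - K/9) = -2*K*(5 - K/9)/9)
(o(72) - 25530)*(46448 + B(-2)) = (187 - 25530)*(46448 + (2/81)*(-2)*(-45 - 2)) = -25343*(46448 + (2/81)*(-2)*(-47)) = -25343*(46448 + 188/81) = -25343*3762476/81 = -95352429268/81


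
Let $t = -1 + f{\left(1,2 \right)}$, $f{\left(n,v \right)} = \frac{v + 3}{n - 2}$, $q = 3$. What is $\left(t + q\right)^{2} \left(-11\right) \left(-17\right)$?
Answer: $1683$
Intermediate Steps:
$f{\left(n,v \right)} = \frac{3 + v}{-2 + n}$
$t = -6$ ($t = -1 + \frac{3 + 2}{-2 + 1} = -1 + \frac{1}{-1} \cdot 5 = -1 - 5 = -6$)
$\left(t + q\right)^{2} \left(-11\right) \left(-17\right) = \left(-6 + 3\right)^{2} \left(-11\right) \left(-17\right) = \left(-3\right)^{2} \left(-11\right) \left(-17\right) = 9 \left(-11\right) \left(-17\right) = \left(-99\right) \left(-17\right) = 1683$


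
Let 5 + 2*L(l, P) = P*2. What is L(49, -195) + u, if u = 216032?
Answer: 431669/2 ≈ 2.1583e+5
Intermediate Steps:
L(l, P) = -5/2 + P (L(l, P) = -5/2 + (P*2)/2 = -5/2 + (2*P)/2 = -5/2 + P)
L(49, -195) + u = (-5/2 - 195) + 216032 = -395/2 + 216032 = 431669/2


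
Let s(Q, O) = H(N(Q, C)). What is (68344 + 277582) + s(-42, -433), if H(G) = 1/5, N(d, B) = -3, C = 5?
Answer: 1729631/5 ≈ 3.4593e+5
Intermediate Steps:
H(G) = ⅕
s(Q, O) = ⅕
(68344 + 277582) + s(-42, -433) = (68344 + 277582) + ⅕ = 345926 + ⅕ = 1729631/5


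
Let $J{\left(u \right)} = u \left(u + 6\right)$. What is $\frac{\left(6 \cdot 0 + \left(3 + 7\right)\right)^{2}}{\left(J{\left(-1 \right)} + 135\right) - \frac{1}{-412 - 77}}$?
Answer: $\frac{48900}{63571} \approx 0.76922$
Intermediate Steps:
$J{\left(u \right)} = u \left(6 + u\right)$
$\frac{\left(6 \cdot 0 + \left(3 + 7\right)\right)^{2}}{\left(J{\left(-1 \right)} + 135\right) - \frac{1}{-412 - 77}} = \frac{\left(6 \cdot 0 + \left(3 + 7\right)\right)^{2}}{\left(- (6 - 1) + 135\right) - \frac{1}{-412 - 77}} = \frac{\left(0 + 10\right)^{2}}{\left(\left(-1\right) 5 + 135\right) - \frac{1}{-489}} = \frac{10^{2}}{\left(-5 + 135\right) - - \frac{1}{489}} = \frac{100}{130 + \frac{1}{489}} = \frac{100}{\frac{63571}{489}} = 100 \cdot \frac{489}{63571} = \frac{48900}{63571}$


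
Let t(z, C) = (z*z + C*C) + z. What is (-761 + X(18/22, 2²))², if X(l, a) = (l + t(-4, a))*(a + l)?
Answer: 5667078400/14641 ≈ 3.8707e+5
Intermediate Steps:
t(z, C) = z + C² + z² (t(z, C) = (z² + C²) + z = (C² + z²) + z = z + C² + z²)
X(l, a) = (a + l)*(12 + l + a²) (X(l, a) = (l + (-4 + a² + (-4)²))*(a + l) = (l + (-4 + a² + 16))*(a + l) = (l + (12 + a²))*(a + l) = (12 + l + a²)*(a + l) = (a + l)*(12 + l + a²))
(-761 + X(18/22, 2²))² = (-761 + ((18/22)² + 2²*(18/22) + 2²*(12 + (2²)²) + (18/22)*(12 + (2²)²)))² = (-761 + ((18*(1/22))² + 4*(18*(1/22)) + 4*(12 + 4²) + (18*(1/22))*(12 + 4²)))² = (-761 + ((9/11)² + 4*(9/11) + 4*(12 + 16) + 9*(12 + 16)/11))² = (-761 + (81/121 + 36/11 + 4*28 + (9/11)*28))² = (-761 + (81/121 + 36/11 + 112 + 252/11))² = (-761 + 16801/121)² = (-75280/121)² = 5667078400/14641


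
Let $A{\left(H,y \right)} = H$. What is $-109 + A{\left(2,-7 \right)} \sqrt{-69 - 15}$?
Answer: $-109 + 4 i \sqrt{21} \approx -109.0 + 18.33 i$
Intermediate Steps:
$-109 + A{\left(2,-7 \right)} \sqrt{-69 - 15} = -109 + 2 \sqrt{-69 - 15} = -109 + 2 \sqrt{-84} = -109 + 2 \cdot 2 i \sqrt{21} = -109 + 4 i \sqrt{21}$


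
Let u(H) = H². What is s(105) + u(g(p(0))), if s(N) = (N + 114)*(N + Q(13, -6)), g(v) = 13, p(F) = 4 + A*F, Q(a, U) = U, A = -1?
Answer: 21850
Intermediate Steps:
p(F) = 4 - F
s(N) = (-6 + N)*(114 + N) (s(N) = (N + 114)*(N - 6) = (114 + N)*(-6 + N) = (-6 + N)*(114 + N))
s(105) + u(g(p(0))) = (-684 + 105² + 108*105) + 13² = (-684 + 11025 + 11340) + 169 = 21681 + 169 = 21850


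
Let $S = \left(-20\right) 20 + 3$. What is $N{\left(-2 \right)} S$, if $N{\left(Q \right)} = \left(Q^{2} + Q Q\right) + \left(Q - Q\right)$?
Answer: $-3176$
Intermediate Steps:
$S = -397$ ($S = -400 + 3 = -397$)
$N{\left(Q \right)} = 2 Q^{2}$ ($N{\left(Q \right)} = \left(Q^{2} + Q^{2}\right) + 0 = 2 Q^{2} + 0 = 2 Q^{2}$)
$N{\left(-2 \right)} S = 2 \left(-2\right)^{2} \left(-397\right) = 2 \cdot 4 \left(-397\right) = 8 \left(-397\right) = -3176$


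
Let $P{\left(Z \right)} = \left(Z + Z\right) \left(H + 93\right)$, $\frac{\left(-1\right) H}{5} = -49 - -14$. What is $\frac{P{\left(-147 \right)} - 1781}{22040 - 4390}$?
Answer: $- \frac{80573}{17650} \approx -4.565$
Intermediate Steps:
$H = 175$ ($H = - 5 \left(-49 - -14\right) = - 5 \left(-49 + 14\right) = \left(-5\right) \left(-35\right) = 175$)
$P{\left(Z \right)} = 536 Z$ ($P{\left(Z \right)} = \left(Z + Z\right) \left(175 + 93\right) = 2 Z 268 = 536 Z$)
$\frac{P{\left(-147 \right)} - 1781}{22040 - 4390} = \frac{536 \left(-147\right) - 1781}{22040 - 4390} = \frac{-78792 - 1781}{17650} = \left(-80573\right) \frac{1}{17650} = - \frac{80573}{17650}$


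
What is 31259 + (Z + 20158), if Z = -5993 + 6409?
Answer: 51833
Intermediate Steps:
Z = 416
31259 + (Z + 20158) = 31259 + (416 + 20158) = 31259 + 20574 = 51833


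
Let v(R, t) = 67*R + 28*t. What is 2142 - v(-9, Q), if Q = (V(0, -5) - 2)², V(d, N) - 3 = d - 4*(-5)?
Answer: -9603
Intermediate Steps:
V(d, N) = 23 + d (V(d, N) = 3 + (d - 4*(-5)) = 3 + (d + 20) = 3 + (20 + d) = 23 + d)
Q = 441 (Q = ((23 + 0) - 2)² = (23 - 2)² = 21² = 441)
v(R, t) = 28*t + 67*R
2142 - v(-9, Q) = 2142 - (28*441 + 67*(-9)) = 2142 - (12348 - 603) = 2142 - 1*11745 = 2142 - 11745 = -9603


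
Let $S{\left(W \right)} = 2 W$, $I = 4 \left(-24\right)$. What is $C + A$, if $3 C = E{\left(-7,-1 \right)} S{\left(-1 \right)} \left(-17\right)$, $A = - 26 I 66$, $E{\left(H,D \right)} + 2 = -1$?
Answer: $164702$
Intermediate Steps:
$I = -96$
$E{\left(H,D \right)} = -3$ ($E{\left(H,D \right)} = -2 - 1 = -3$)
$A = 164736$ ($A = \left(-26\right) \left(-96\right) 66 = 2496 \cdot 66 = 164736$)
$C = -34$ ($C = \frac{- 3 \cdot 2 \left(-1\right) \left(-17\right)}{3} = \frac{\left(-3\right) \left(-2\right) \left(-17\right)}{3} = \frac{6 \left(-17\right)}{3} = \frac{1}{3} \left(-102\right) = -34$)
$C + A = -34 + 164736 = 164702$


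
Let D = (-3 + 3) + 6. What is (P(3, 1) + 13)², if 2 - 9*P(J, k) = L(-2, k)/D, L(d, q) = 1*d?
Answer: 128164/729 ≈ 175.81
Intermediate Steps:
L(d, q) = d
D = 6 (D = 0 + 6 = 6)
P(J, k) = 7/27 (P(J, k) = 2/9 - (-2)/(9*6) = 2/9 - ⅑*(-⅓) = 2/9 + 1/27 = 7/27)
(P(3, 1) + 13)² = (7/27 + 13)² = (358/27)² = 128164/729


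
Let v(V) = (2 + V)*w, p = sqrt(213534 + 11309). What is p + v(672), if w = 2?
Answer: 1348 + sqrt(224843) ≈ 1822.2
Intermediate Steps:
p = sqrt(224843) ≈ 474.18
v(V) = 4 + 2*V (v(V) = (2 + V)*2 = 4 + 2*V)
p + v(672) = sqrt(224843) + (4 + 2*672) = sqrt(224843) + (4 + 1344) = sqrt(224843) + 1348 = 1348 + sqrt(224843)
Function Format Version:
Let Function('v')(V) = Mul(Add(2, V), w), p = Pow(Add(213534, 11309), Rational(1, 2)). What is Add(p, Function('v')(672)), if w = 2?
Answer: Add(1348, Pow(224843, Rational(1, 2))) ≈ 1822.2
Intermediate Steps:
p = Pow(224843, Rational(1, 2)) ≈ 474.18
Function('v')(V) = Add(4, Mul(2, V)) (Function('v')(V) = Mul(Add(2, V), 2) = Add(4, Mul(2, V)))
Add(p, Function('v')(672)) = Add(Pow(224843, Rational(1, 2)), Add(4, Mul(2, 672))) = Add(Pow(224843, Rational(1, 2)), Add(4, 1344)) = Add(Pow(224843, Rational(1, 2)), 1348) = Add(1348, Pow(224843, Rational(1, 2)))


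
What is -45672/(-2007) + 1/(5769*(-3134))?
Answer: 91750206545/4031850258 ≈ 22.756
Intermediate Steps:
-45672/(-2007) + 1/(5769*(-3134)) = -45672*(-1/2007) + (1/5769)*(-1/3134) = 15224/669 - 1/18080046 = 91750206545/4031850258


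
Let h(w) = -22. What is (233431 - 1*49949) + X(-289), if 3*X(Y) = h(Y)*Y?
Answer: 556804/3 ≈ 1.8560e+5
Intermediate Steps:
X(Y) = -22*Y/3 (X(Y) = (-22*Y)/3 = -22*Y/3)
(233431 - 1*49949) + X(-289) = (233431 - 1*49949) - 22/3*(-289) = (233431 - 49949) + 6358/3 = 183482 + 6358/3 = 556804/3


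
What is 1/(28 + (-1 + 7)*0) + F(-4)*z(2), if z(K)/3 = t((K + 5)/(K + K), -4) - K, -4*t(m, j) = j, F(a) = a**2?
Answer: -1343/28 ≈ -47.964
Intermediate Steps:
t(m, j) = -j/4
z(K) = 3 - 3*K (z(K) = 3*(-1/4*(-4) - K) = 3*(1 - K) = 3 - 3*K)
1/(28 + (-1 + 7)*0) + F(-4)*z(2) = 1/(28 + (-1 + 7)*0) + (-4)**2*(3 - 3*2) = 1/(28 + 6*0) + 16*(3 - 6) = 1/(28 + 0) + 16*(-3) = 1/28 - 48 = -1343/28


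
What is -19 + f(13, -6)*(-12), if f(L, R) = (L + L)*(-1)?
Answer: 293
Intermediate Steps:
f(L, R) = -2*L (f(L, R) = (2*L)*(-1) = -2*L)
-19 + f(13, -6)*(-12) = -19 - 2*13*(-12) = -19 - 26*(-12) = -19 + 312 = 293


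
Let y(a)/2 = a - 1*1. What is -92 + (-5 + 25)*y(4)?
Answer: 28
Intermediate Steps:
y(a) = -2 + 2*a (y(a) = 2*(a - 1*1) = 2*(a - 1) = 2*(-1 + a) = -2 + 2*a)
-92 + (-5 + 25)*y(4) = -92 + (-5 + 25)*(-2 + 2*4) = -92 + 20*(-2 + 8) = -92 + 20*6 = -92 + 120 = 28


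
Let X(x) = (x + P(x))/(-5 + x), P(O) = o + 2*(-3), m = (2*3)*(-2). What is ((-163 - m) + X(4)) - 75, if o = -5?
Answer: -219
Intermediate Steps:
m = -12 (m = 6*(-2) = -12)
P(O) = -11 (P(O) = -5 + 2*(-3) = -5 - 6 = -11)
X(x) = (-11 + x)/(-5 + x) (X(x) = (x - 11)/(-5 + x) = (-11 + x)/(-5 + x))
((-163 - m) + X(4)) - 75 = ((-163 - 1*(-12)) + (-11 + 4)/(-5 + 4)) - 75 = ((-163 + 12) - 7/(-1)) - 75 = (-151 - 1*(-7)) - 75 = (-151 + 7) - 75 = -144 - 75 = -219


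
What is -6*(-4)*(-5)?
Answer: -120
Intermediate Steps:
-6*(-4)*(-5) = 24*(-5) = -120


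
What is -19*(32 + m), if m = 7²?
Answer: -1539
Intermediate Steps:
m = 49
-19*(32 + m) = -19*(32 + 49) = -19*81 = -1539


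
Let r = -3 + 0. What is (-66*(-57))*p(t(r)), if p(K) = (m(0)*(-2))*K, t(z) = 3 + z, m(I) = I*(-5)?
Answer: 0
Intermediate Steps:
r = -3
m(I) = -5*I
p(K) = 0 (p(K) = (-5*0*(-2))*K = (0*(-2))*K = 0*K = 0)
(-66*(-57))*p(t(r)) = -66*(-57)*0 = 3762*0 = 0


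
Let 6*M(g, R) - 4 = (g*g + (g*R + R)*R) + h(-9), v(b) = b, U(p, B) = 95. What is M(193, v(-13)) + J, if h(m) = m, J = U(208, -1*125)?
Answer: 35300/3 ≈ 11767.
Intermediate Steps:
J = 95
M(g, R) = -5/6 + g**2/6 + R*(R + R*g)/6 (M(g, R) = 2/3 + ((g*g + (g*R + R)*R) - 9)/6 = 2/3 + ((g**2 + (R*g + R)*R) - 9)/6 = 2/3 + ((g**2 + (R + R*g)*R) - 9)/6 = 2/3 + ((g**2 + R*(R + R*g)) - 9)/6 = 2/3 + (-9 + g**2 + R*(R + R*g))/6 = 2/3 + (-3/2 + g**2/6 + R*(R + R*g)/6) = -5/6 + g**2/6 + R*(R + R*g)/6)
M(193, v(-13)) + J = (-5/6 + (1/6)*(-13)**2 + (1/6)*193**2 + (1/6)*193*(-13)**2) + 95 = (-5/6 + (1/6)*169 + (1/6)*37249 + (1/6)*193*169) + 95 = (-5/6 + 169/6 + 37249/6 + 32617/6) + 95 = 35015/3 + 95 = 35300/3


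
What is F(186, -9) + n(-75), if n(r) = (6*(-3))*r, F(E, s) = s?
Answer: 1341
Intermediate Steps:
n(r) = -18*r
F(186, -9) + n(-75) = -9 - 18*(-75) = -9 + 1350 = 1341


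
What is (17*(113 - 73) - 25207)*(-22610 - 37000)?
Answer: 1462054470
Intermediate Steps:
(17*(113 - 73) - 25207)*(-22610 - 37000) = (17*40 - 25207)*(-59610) = (680 - 25207)*(-59610) = -24527*(-59610) = 1462054470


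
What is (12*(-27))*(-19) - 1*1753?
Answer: 4403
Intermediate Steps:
(12*(-27))*(-19) - 1*1753 = -324*(-19) - 1753 = 6156 - 1753 = 4403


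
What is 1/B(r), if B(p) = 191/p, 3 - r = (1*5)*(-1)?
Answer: 8/191 ≈ 0.041885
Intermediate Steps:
r = 8 (r = 3 - 1*5*(-1) = 3 - 5*(-1) = 3 - 1*(-5) = 3 + 5 = 8)
1/B(r) = 1/(191/8) = 8/191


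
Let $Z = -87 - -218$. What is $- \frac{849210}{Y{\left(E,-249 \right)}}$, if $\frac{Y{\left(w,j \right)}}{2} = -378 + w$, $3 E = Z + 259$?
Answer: $\frac{424605}{248} \approx 1712.1$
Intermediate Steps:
$Z = 131$ ($Z = -87 + 218 = 131$)
$E = 130$ ($E = \frac{131 + 259}{3} = \frac{1}{3} \cdot 390 = 130$)
$Y{\left(w,j \right)} = -756 + 2 w$ ($Y{\left(w,j \right)} = 2 \left(-378 + w\right) = -756 + 2 w$)
$- \frac{849210}{Y{\left(E,-249 \right)}} = - \frac{849210}{-756 + 2 \cdot 130} = - \frac{849210}{-756 + 260} = - \frac{849210}{-496} = \left(-849210\right) \left(- \frac{1}{496}\right) = \frac{424605}{248}$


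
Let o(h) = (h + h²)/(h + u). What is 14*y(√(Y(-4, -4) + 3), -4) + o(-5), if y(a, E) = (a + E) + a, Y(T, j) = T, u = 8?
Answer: -148/3 + 28*I ≈ -49.333 + 28.0*I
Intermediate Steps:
o(h) = (h + h²)/(8 + h) (o(h) = (h + h²)/(h + 8) = (h + h²)/(8 + h))
y(a, E) = E + 2*a (y(a, E) = (E + a) + a = E + 2*a)
14*y(√(Y(-4, -4) + 3), -4) + o(-5) = 14*(-4 + 2*√(-4 + 3)) - 5*(1 - 5)/(8 - 5) = 14*(-4 + 2*√(-1)) - 5*(-4)/3 = 14*(-4 + 2*I) - 5*⅓*(-4) = (-56 + 28*I) + 20/3 = -148/3 + 28*I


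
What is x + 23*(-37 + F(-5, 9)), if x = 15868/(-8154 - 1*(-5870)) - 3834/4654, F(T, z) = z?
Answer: -866019564/1328717 ≈ -651.77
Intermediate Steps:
x = -10325816/1328717 (x = 15868/(-8154 + 5870) - 3834*1/4654 = 15868/(-2284) - 1917/2327 = 15868*(-1/2284) - 1917/2327 = -3967/571 - 1917/2327 = -10325816/1328717 ≈ -7.7713)
x + 23*(-37 + F(-5, 9)) = -10325816/1328717 + 23*(-37 + 9) = -10325816/1328717 + 23*(-28) = -10325816/1328717 - 644 = -866019564/1328717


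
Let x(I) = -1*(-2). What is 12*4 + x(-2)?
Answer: 50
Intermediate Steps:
x(I) = 2
12*4 + x(-2) = 12*4 + 2 = 48 + 2 = 50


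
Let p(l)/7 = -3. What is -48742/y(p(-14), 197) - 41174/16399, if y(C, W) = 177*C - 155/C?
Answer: 6789092135/638757449 ≈ 10.629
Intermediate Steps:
p(l) = -21 (p(l) = 7*(-3) = -21)
y(C, W) = -155/C + 177*C
-48742/y(p(-14), 197) - 41174/16399 = -48742/(-155/(-21) + 177*(-21)) - 41174/16399 = -48742/(-155*(-1/21) - 3717) - 41174*1/16399 = -48742/(155/21 - 3717) - 41174/16399 = -48742/(-77902/21) - 41174/16399 = -48742*(-21/77902) - 41174/16399 = 511791/38951 - 41174/16399 = 6789092135/638757449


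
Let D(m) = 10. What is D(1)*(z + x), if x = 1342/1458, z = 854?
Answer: 6232370/729 ≈ 8549.2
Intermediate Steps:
x = 671/729 (x = 1342*(1/1458) = 671/729 ≈ 0.92044)
D(1)*(z + x) = 10*(854 + 671/729) = 10*(623237/729) = 6232370/729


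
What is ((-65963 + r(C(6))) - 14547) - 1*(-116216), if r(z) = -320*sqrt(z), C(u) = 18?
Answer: 35706 - 960*sqrt(2) ≈ 34348.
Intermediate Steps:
((-65963 + r(C(6))) - 14547) - 1*(-116216) = ((-65963 - 960*sqrt(2)) - 14547) - 1*(-116216) = ((-65963 - 960*sqrt(2)) - 14547) + 116216 = (-80510 - 960*sqrt(2)) + 116216 = 35706 - 960*sqrt(2)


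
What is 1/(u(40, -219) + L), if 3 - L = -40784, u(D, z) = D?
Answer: 1/40827 ≈ 2.4494e-5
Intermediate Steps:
L = 40787 (L = 3 - 1*(-40784) = 3 + 40784 = 40787)
1/(u(40, -219) + L) = 1/(40 + 40787) = 1/40827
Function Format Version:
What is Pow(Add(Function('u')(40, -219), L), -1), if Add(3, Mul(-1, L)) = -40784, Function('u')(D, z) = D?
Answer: Rational(1, 40827) ≈ 2.4494e-5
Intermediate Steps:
L = 40787 (L = Add(3, Mul(-1, -40784)) = Add(3, 40784) = 40787)
Pow(Add(Function('u')(40, -219), L), -1) = Pow(Add(40, 40787), -1) = Pow(40827, -1) = Rational(1, 40827)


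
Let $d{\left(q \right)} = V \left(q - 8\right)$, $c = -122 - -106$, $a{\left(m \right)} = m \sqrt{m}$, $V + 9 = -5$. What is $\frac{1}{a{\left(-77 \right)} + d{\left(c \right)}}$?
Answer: $\frac{i}{7 \left(11 \sqrt{77} + 48 i\right)} \approx 0.00059006 + 0.0011866 i$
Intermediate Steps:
$V = -14$ ($V = -9 - 5 = -14$)
$a{\left(m \right)} = m^{\frac{3}{2}}$
$c = -16$ ($c = -122 + 106 = -16$)
$d{\left(q \right)} = 112 - 14 q$ ($d{\left(q \right)} = - 14 \left(q - 8\right) = - 14 \left(-8 + q\right) = 112 - 14 q$)
$\frac{1}{a{\left(-77 \right)} + d{\left(c \right)}} = \frac{1}{\left(-77\right)^{\frac{3}{2}} + \left(112 - -224\right)} = \frac{1}{- 77 i \sqrt{77} + \left(112 + 224\right)} = \frac{1}{- 77 i \sqrt{77} + 336} = \frac{1}{336 - 77 i \sqrt{77}}$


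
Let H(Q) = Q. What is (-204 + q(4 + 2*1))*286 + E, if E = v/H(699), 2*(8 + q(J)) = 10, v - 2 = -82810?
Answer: -41465006/699 ≈ -59320.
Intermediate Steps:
v = -82808 (v = 2 - 82810 = -82808)
q(J) = -3 (q(J) = -8 + (½)*10 = -8 + 5 = -3)
E = -82808/699 ≈ -118.47
(-204 + q(4 + 2*1))*286 + E = (-204 - 3)*286 - 82808/699 = -207*286 - 82808/699 = -59202 - 82808/699 = -41465006/699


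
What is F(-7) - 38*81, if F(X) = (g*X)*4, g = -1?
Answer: -3050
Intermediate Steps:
F(X) = -4*X (F(X) = -X*4 = -4*X)
F(-7) - 38*81 = -4*(-7) - 38*81 = 28 - 3078 = -3050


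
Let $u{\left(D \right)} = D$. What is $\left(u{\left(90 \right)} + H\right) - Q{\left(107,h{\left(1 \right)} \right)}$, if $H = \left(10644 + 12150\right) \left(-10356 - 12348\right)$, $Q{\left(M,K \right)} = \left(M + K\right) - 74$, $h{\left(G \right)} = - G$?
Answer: $-517514918$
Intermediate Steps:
$Q{\left(M,K \right)} = -74 + K + M$ ($Q{\left(M,K \right)} = \left(K + M\right) - 74 = -74 + K + M$)
$H = -517514976$ ($H = 22794 \left(-22704\right) = -517514976$)
$\left(u{\left(90 \right)} + H\right) - Q{\left(107,h{\left(1 \right)} \right)} = \left(90 - 517514976\right) - \left(-74 - 1 + 107\right) = -517514886 - \left(-74 - 1 + 107\right) = -517514886 - 32 = -517514918$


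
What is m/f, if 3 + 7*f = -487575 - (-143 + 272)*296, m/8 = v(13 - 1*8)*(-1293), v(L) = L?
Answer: 60340/87627 ≈ 0.68860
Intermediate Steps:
m = -51720 (m = 8*((13 - 1*8)*(-1293)) = 8*((13 - 8)*(-1293)) = 8*(5*(-1293)) = 8*(-6465) = -51720)
f = -525762/7 (f = -3/7 + (-487575 - (-143 + 272)*296)/7 = -3/7 + (-487575 - 129*296)/7 = -3/7 + (-487575 - 1*38184)/7 = -3/7 + (-487575 - 38184)/7 = -3/7 + (⅐)*(-525759) = -3/7 - 525759/7 = -525762/7 ≈ -75109.)
m/f = -51720/(-525762/7) = -51720*(-7/525762) = 60340/87627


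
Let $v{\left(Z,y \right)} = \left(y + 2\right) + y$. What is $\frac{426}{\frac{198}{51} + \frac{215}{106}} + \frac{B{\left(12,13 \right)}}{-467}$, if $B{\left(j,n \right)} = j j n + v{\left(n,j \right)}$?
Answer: $\frac{338277886}{4974017} \approx 68.009$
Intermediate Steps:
$v{\left(Z,y \right)} = 2 + 2 y$ ($v{\left(Z,y \right)} = \left(2 + y\right) + y = 2 + 2 y$)
$B{\left(j,n \right)} = 2 + 2 j + n j^{2}$ ($B{\left(j,n \right)} = j j n + \left(2 + 2 j\right) = j^{2} n + \left(2 + 2 j\right) = n j^{2} + \left(2 + 2 j\right) = 2 + 2 j + n j^{2}$)
$\frac{426}{\frac{198}{51} + \frac{215}{106}} + \frac{B{\left(12,13 \right)}}{-467} = \frac{426}{\frac{198}{51} + \frac{215}{106}} + \frac{2 + 2 \cdot 12 + 13 \cdot 12^{2}}{-467} = \frac{426}{198 \cdot \frac{1}{51} + 215 \cdot \frac{1}{106}} + \left(2 + 24 + 13 \cdot 144\right) \left(- \frac{1}{467}\right) = \frac{426}{\frac{66}{17} + \frac{215}{106}} + \left(2 + 24 + 1872\right) \left(- \frac{1}{467}\right) = \frac{426}{\frac{10651}{1802}} + 1898 \left(- \frac{1}{467}\right) = 426 \cdot \frac{1802}{10651} - \frac{1898}{467} = \frac{767652}{10651} - \frac{1898}{467} = \frac{338277886}{4974017}$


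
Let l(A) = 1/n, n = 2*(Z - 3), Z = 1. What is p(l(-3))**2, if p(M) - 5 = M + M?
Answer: 81/4 ≈ 20.250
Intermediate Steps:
n = -4 (n = 2*(1 - 3) = 2*(-2) = -4)
l(A) = -1/4 (l(A) = 1/(-4) = -1/4)
p(M) = 5 + 2*M (p(M) = 5 + (M + M) = 5 + 2*M)
p(l(-3))**2 = (5 + 2*(-1/4))**2 = (5 - 1/2)**2 = (9/2)**2 = 81/4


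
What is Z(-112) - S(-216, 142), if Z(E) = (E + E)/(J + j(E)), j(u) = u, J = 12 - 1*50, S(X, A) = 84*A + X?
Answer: -878288/75 ≈ -11711.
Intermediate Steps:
S(X, A) = X + 84*A
J = -38 (J = 12 - 50 = -38)
Z(E) = 2*E/(-38 + E) (Z(E) = (E + E)/(-38 + E) = (2*E)/(-38 + E) = 2*E/(-38 + E))
Z(-112) - S(-216, 142) = 2*(-112)/(-38 - 112) - (-216 + 84*142) = 2*(-112)/(-150) - (-216 + 11928) = 2*(-112)*(-1/150) - 1*11712 = 112/75 - 11712 = -878288/75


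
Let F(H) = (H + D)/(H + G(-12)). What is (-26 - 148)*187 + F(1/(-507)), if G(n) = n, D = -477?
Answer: -39550378/1217 ≈ -32498.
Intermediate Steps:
F(H) = (-477 + H)/(-12 + H) (F(H) = (H - 477)/(H - 12) = (-477 + H)/(-12 + H))
(-26 - 148)*187 + F(1/(-507)) = (-26 - 148)*187 + (-477 + 1/(-507))/(-12 + 1/(-507)) = -174*187 + (-477 - 1/507)/(-12 - 1/507) = -32538 - 241840/507/(-6085/507) = -32538 - 507/6085*(-241840/507) = -32538 + 48368/1217 = -39550378/1217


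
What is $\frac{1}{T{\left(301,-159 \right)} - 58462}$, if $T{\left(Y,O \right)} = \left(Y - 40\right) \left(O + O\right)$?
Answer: $- \frac{1}{141460} \approx -7.0691 \cdot 10^{-6}$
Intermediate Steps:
$T{\left(Y,O \right)} = 2 O \left(-40 + Y\right)$ ($T{\left(Y,O \right)} = \left(-40 + Y\right) 2 O = 2 O \left(-40 + Y\right)$)
$\frac{1}{T{\left(301,-159 \right)} - 58462} = \frac{1}{2 \left(-159\right) \left(-40 + 301\right) - 58462} = \frac{1}{2 \left(-159\right) 261 - 58462} = \frac{1}{-82998 - 58462} = \frac{1}{-141460} = - \frac{1}{141460}$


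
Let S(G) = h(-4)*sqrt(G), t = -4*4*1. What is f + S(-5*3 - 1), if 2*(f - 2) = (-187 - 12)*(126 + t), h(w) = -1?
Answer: -10943 - 4*I ≈ -10943.0 - 4.0*I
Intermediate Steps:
t = -16 (t = -16*1 = -16)
f = -10943 (f = 2 + ((-187 - 12)*(126 - 16))/2 = 2 + (-199*110)/2 = 2 + (1/2)*(-21890) = 2 - 10945 = -10943)
S(G) = -sqrt(G)
f + S(-5*3 - 1) = -10943 - sqrt(-5*3 - 1) = -10943 - sqrt(-15 - 1) = -10943 - sqrt(-16) = -10943 - 4*I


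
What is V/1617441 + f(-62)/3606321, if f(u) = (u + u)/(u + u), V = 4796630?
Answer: 5766063038557/1944337148187 ≈ 2.9656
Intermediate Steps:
f(u) = 1 (f(u) = (2*u)/((2*u)) = (2*u)*(1/(2*u)) = 1)
V/1617441 + f(-62)/3606321 = 4796630/1617441 + 1/3606321 = 5766063038557/1944337148187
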